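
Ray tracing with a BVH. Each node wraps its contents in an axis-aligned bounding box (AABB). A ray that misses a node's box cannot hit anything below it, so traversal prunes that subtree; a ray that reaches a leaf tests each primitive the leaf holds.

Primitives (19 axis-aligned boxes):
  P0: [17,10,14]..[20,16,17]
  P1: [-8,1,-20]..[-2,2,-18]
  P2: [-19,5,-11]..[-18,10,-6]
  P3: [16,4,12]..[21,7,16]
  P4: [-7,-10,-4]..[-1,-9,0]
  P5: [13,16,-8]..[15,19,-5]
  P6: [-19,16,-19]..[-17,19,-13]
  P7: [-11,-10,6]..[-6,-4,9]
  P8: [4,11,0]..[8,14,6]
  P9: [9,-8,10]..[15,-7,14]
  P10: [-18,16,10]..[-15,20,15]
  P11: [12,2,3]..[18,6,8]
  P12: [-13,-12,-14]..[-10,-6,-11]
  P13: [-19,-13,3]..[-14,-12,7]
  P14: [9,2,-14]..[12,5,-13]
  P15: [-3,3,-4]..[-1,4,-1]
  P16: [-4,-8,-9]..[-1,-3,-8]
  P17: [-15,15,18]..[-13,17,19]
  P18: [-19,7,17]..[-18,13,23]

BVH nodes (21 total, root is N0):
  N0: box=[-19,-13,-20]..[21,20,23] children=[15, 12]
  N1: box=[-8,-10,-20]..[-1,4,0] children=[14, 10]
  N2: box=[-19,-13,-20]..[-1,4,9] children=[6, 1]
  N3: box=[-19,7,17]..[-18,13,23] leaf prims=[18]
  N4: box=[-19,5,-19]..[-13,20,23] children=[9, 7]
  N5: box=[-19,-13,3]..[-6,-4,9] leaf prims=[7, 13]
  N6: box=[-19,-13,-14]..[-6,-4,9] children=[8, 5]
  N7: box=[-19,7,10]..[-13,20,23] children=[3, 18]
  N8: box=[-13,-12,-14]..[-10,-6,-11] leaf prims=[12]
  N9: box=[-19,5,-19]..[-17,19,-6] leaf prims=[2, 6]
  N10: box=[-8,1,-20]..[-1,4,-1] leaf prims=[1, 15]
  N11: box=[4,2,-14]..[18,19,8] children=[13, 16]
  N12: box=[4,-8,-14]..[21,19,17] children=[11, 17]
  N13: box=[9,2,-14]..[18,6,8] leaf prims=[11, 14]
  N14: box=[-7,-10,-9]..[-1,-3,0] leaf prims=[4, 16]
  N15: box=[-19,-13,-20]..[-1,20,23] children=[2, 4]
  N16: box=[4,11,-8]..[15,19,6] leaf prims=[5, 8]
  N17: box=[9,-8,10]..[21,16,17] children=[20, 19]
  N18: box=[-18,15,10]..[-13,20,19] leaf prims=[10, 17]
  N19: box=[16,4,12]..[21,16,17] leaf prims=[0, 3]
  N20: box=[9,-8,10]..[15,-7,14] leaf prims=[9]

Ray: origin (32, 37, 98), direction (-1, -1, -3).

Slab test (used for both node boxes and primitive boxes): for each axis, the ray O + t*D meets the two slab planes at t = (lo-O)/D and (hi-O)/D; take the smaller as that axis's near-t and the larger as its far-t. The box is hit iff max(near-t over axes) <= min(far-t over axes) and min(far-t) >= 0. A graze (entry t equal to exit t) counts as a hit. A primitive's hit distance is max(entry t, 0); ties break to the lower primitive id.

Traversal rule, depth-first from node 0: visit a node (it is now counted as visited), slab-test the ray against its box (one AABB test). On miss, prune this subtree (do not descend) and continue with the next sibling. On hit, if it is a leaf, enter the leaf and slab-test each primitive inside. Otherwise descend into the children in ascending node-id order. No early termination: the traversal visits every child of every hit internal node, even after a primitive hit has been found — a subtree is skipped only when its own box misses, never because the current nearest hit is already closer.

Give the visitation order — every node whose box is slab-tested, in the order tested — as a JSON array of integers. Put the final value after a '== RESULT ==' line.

Trace the traversal:
N0 x:[11,51] y:[17,50] z:[25,118/3] -> hit [25,118/3], descend [12, 15]
  N12 x:[11,28] y:[18,45] z:[27,112/3] -> hit [27,28], descend [11, 17]
    N11 x:[14,28] y:[18,35] z:[30,112/3] -> miss, prune
    N17 x:[11,23] y:[21,45] z:[27,88/3] -> miss, prune
  N15 x:[33,51] y:[17,50] z:[25,118/3] -> hit [33,118/3], descend [2, 4]
    N2 x:[33,51] y:[33,50] z:[89/3,118/3] -> hit [33,118/3], descend [1, 6]
      N1 x:[33,40] y:[33,47] z:[98/3,118/3] -> hit [33,118/3], descend [10, 14]
        N10 x:[33,40] y:[33,36] z:[33,118/3] -> hit [33,36] leaf, test {P1(miss), P15@t=33}
        N14 x:[33,39] y:[40,47] z:[98/3,107/3] -> miss, prune
      N6 x:[38,51] y:[41,50] z:[89/3,112/3] -> miss, prune
    N4 x:[45,51] y:[17,32] z:[25,39] -> miss, prune

Summary -> nodes [0, 12, 11, 17, 15, 2, 1, 10, 14, 6, 4]; box-tests=11; leaf-entries=1; first=P15

== RESULT ==
[0, 12, 11, 17, 15, 2, 1, 10, 14, 6, 4]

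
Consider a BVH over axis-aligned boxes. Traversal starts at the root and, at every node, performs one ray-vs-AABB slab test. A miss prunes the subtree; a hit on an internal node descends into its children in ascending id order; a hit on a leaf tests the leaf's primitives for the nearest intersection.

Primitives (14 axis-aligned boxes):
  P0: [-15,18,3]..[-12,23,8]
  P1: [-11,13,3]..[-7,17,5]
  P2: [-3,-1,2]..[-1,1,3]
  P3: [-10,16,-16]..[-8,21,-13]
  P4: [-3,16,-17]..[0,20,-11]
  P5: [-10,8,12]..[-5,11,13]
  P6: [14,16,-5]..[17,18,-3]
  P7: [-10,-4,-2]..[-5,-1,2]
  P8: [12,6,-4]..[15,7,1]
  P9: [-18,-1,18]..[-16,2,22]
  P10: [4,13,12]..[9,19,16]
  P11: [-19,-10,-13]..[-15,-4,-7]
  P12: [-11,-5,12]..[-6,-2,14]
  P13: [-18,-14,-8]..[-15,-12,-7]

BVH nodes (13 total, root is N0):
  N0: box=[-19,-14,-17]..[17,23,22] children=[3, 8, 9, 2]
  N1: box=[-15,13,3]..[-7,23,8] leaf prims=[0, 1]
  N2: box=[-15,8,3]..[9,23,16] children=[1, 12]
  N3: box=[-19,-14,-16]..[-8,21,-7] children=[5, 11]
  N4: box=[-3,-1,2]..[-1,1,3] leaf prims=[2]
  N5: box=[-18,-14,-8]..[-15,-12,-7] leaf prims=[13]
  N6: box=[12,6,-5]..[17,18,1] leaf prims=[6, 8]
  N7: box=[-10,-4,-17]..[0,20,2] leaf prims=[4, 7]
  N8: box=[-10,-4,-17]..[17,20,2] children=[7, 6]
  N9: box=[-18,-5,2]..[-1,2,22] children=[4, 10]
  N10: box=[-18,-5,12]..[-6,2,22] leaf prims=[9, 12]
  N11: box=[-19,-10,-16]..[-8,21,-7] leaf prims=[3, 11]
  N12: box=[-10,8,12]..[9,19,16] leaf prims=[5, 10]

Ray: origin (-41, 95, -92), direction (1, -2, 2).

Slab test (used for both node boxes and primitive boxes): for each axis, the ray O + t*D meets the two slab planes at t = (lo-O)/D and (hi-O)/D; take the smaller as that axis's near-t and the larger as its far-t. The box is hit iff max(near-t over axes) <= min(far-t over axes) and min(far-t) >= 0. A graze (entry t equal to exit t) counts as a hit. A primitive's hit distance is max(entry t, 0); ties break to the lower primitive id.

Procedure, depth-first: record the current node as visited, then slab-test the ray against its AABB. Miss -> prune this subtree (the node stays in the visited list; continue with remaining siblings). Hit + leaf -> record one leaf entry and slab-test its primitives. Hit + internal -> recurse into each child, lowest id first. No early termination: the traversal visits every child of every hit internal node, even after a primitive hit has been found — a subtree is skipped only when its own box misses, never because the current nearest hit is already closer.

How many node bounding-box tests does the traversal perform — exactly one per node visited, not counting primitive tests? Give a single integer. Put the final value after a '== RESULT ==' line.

Walk:
N0 x:[22,58] y:[36,109/2] z:[75/2,57] -> hit [75/2,109/2], descend [2, 3, 8, 9]
  N2 x:[26,50] y:[36,87/2] z:[95/2,54] -> miss, prune
  N3 x:[22,33] y:[37,109/2] z:[38,85/2] -> miss, prune
  N8 x:[31,58] y:[75/2,99/2] z:[75/2,47] -> hit [75/2,47], descend [6, 7]
    N6 x:[53,58] y:[77/2,89/2] z:[87/2,93/2] -> miss, prune
    N7 x:[31,41] y:[75/2,99/2] z:[75/2,47] -> hit [75/2,41] leaf, test {P4@t=38, P7(miss)}
  N9 x:[23,40] y:[93/2,50] z:[47,57] -> miss, prune

Visited [0, 2, 3, 8, 6, 7, 9]. Tests: 7 box, 1 leaf. Nearest: P4.

== RESULT ==
7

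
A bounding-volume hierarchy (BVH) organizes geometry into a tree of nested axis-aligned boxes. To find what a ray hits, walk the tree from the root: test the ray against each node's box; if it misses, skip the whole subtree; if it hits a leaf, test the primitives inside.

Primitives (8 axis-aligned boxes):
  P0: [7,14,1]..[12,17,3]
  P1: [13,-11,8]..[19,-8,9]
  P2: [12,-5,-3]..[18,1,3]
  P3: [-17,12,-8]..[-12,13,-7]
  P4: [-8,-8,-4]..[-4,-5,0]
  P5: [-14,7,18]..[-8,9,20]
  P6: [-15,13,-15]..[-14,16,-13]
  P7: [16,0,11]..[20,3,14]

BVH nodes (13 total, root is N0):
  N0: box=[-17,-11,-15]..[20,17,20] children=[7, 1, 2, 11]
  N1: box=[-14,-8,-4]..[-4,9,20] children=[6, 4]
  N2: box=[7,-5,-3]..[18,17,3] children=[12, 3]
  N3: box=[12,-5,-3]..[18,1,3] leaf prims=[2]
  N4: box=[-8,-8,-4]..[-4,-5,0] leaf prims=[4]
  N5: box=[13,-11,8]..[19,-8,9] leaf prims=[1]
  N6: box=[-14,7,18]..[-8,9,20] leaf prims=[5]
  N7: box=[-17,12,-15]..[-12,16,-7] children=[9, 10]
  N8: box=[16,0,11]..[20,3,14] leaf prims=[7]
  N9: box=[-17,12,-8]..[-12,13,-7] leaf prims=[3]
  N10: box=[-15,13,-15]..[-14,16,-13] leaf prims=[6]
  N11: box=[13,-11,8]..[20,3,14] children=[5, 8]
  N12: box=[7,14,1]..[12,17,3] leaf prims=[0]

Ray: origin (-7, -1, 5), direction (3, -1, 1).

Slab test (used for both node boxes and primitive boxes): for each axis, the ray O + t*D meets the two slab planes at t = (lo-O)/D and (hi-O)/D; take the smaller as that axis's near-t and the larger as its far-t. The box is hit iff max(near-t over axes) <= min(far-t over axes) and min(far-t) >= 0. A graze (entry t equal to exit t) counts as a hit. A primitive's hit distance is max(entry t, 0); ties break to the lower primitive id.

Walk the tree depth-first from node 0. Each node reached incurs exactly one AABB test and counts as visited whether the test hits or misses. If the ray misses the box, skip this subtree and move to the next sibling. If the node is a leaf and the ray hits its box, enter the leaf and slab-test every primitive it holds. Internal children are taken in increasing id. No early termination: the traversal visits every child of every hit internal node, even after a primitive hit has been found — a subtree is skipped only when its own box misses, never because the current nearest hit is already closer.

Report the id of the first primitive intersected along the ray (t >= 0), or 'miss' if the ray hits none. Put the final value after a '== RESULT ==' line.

Traverse from the root:
N0 x:[-10/3,9] y:[-18,10] z:[-20,15] -> hit [-10/3,9], descend [1, 2, 7, 11]
  N1 x:[-7/3,1] y:[-10,7] z:[-9,15] -> hit [-7/3,1], descend [4, 6]
    N4 x:[-1/3,1] y:[4,7] z:[-9,-5] -> miss, prune
    N6 x:[-7/3,-1/3] y:[-10,-8] z:[13,15] -> miss, prune
  N2 x:[14/3,25/3] y:[-18,4] z:[-8,-2] -> miss, prune
  N7 x:[-10/3,-5/3] y:[-17,-13] z:[-20,-12] -> miss, prune
  N11 x:[20/3,9] y:[-4,10] z:[3,9] -> hit [20/3,9], descend [5, 8]
    N5 x:[20/3,26/3] y:[7,10] z:[3,4] -> miss, prune
    N8 x:[23/3,9] y:[-4,-1] z:[6,9] -> miss, prune

9 AABB tests over nodes [0, 1, 4, 6, 2, 7, 11, 5, 8]; 0 leaves entered; closest miss.

== RESULT ==
miss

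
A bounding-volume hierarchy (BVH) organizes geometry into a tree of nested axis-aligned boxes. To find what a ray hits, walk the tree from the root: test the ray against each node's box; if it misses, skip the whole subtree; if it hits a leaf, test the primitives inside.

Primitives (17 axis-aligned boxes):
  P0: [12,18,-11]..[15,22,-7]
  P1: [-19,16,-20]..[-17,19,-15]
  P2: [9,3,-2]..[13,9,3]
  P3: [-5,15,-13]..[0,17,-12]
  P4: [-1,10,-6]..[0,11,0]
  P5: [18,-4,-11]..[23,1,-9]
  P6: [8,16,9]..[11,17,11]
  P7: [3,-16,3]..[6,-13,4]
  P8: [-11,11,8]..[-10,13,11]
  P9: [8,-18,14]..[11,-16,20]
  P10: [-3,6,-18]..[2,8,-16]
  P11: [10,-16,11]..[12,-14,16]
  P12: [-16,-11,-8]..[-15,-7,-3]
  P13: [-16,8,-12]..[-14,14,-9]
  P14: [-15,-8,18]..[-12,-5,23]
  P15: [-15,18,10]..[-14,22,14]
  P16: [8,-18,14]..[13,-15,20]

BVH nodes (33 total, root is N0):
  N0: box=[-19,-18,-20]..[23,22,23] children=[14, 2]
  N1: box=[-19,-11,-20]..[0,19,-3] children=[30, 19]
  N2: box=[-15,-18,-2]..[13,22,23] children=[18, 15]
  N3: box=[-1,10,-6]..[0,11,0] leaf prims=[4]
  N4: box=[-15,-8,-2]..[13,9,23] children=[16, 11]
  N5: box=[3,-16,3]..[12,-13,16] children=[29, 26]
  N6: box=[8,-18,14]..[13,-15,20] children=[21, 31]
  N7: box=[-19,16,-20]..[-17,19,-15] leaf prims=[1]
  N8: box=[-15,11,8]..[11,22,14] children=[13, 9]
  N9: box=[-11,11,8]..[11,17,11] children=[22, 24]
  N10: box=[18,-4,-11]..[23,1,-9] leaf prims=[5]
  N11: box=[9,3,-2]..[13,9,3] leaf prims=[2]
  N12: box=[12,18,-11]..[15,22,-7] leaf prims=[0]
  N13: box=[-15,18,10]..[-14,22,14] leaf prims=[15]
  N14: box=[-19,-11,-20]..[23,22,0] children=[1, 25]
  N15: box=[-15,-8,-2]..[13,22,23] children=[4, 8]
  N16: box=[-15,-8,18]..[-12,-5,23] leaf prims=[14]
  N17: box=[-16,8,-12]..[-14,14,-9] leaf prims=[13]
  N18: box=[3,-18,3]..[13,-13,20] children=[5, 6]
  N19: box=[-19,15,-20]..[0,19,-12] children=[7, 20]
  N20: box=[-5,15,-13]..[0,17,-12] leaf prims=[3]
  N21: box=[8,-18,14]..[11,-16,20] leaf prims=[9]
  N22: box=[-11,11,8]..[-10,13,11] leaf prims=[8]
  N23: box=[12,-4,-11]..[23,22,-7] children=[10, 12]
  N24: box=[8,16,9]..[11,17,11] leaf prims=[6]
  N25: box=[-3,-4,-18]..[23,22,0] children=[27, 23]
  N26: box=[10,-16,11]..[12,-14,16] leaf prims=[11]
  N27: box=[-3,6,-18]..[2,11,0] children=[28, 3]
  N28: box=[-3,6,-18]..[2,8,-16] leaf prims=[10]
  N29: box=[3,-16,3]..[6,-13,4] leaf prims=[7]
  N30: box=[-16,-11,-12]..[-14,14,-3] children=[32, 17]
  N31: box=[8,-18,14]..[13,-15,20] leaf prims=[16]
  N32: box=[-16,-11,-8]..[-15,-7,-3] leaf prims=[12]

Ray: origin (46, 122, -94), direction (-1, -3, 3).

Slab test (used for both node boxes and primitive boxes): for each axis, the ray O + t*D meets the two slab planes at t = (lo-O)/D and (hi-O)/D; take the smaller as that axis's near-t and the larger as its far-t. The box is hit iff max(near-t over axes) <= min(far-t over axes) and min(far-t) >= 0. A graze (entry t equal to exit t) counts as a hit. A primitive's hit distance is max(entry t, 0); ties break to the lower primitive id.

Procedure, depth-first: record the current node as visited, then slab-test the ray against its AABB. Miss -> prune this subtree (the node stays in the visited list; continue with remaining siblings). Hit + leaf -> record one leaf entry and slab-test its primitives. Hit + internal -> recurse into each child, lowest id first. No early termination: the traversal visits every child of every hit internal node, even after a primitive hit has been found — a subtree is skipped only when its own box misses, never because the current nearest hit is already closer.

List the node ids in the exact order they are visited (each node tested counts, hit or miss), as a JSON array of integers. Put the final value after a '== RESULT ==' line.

Walk:
N0 x:[23,65] y:[100/3,140/3] z:[74/3,39] -> hit [100/3,39], descend [2, 14]
  N2 x:[33,61] y:[100/3,140/3] z:[92/3,39] -> hit [100/3,39], descend [15, 18]
    N15 x:[33,61] y:[100/3,130/3] z:[92/3,39] -> hit [100/3,39], descend [4, 8]
      N4 x:[33,61] y:[113/3,130/3] z:[92/3,39] -> hit [113/3,39], descend [11, 16]
        N11 x:[33,37] y:[113/3,119/3] z:[92/3,97/3] -> miss, prune
        N16 x:[58,61] y:[127/3,130/3] z:[112/3,39] -> miss, prune
      N8 x:[35,61] y:[100/3,37] z:[34,36] -> hit [35,36], descend [9, 13]
        N9 x:[35,57] y:[35,37] z:[34,35] -> hit [35,35], descend [22, 24]
          N22 x:[56,57] y:[109/3,37] z:[34,35] -> miss, prune
          N24 x:[35,38] y:[35,106/3] z:[103/3,35] -> hit [35,35] leaf, test {P6@t=35}
        N13 x:[60,61] y:[100/3,104/3] z:[104/3,36] -> miss, prune
    N18 x:[33,43] y:[45,140/3] z:[97/3,38] -> miss, prune
  N14 x:[23,65] y:[100/3,133/3] z:[74/3,94/3] -> miss, prune

13 AABB tests over nodes [0, 2, 15, 4, 11, 16, 8, 9, 22, 24, 13, 18, 14]; 1 leaf entered; closest P6.

== RESULT ==
[0, 2, 15, 4, 11, 16, 8, 9, 22, 24, 13, 18, 14]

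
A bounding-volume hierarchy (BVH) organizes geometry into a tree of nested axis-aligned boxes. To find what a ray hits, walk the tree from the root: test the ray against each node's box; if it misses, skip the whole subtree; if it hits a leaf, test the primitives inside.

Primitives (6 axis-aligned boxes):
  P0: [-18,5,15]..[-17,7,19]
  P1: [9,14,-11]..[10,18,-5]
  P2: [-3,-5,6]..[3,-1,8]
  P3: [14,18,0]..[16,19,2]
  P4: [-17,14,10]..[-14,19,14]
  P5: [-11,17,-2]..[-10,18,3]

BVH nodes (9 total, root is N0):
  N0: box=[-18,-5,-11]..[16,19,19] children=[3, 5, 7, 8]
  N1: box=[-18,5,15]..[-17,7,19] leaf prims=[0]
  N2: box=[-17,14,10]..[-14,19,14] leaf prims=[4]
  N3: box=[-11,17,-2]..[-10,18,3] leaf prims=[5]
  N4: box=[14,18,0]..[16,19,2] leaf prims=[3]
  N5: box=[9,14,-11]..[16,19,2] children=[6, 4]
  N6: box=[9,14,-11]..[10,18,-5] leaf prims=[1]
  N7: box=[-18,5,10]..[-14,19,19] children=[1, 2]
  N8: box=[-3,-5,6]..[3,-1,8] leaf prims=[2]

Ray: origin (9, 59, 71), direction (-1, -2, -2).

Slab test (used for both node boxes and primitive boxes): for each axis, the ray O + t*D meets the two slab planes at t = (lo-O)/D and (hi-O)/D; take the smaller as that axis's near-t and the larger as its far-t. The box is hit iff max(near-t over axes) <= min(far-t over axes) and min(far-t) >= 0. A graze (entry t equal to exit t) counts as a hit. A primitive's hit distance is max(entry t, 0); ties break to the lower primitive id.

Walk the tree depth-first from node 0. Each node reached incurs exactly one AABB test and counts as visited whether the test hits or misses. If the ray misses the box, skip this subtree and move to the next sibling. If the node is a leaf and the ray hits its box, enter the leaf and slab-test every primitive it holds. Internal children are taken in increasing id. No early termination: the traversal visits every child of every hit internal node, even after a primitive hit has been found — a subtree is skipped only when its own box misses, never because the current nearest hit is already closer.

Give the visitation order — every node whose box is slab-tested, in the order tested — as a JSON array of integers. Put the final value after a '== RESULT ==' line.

Walk:
N0 x:[-7,27] y:[20,32] z:[26,41] -> hit [26,27], descend [3, 5, 7, 8]
  N3 x:[19,20] y:[41/2,21] z:[34,73/2] -> miss, prune
  N5 x:[-7,0] y:[20,45/2] z:[69/2,41] -> miss, prune
  N7 x:[23,27] y:[20,27] z:[26,61/2] -> hit [26,27], descend [1, 2]
    N1 x:[26,27] y:[26,27] z:[26,28] -> hit [26,27] leaf, test {P0@t=26}
    N2 x:[23,26] y:[20,45/2] z:[57/2,61/2] -> miss, prune
  N8 x:[6,12] y:[30,32] z:[63/2,65/2] -> miss, prune

Visited [0, 3, 5, 7, 1, 2, 8]. Tests: 7 box, 1 leaf. Nearest: P0.

== RESULT ==
[0, 3, 5, 7, 1, 2, 8]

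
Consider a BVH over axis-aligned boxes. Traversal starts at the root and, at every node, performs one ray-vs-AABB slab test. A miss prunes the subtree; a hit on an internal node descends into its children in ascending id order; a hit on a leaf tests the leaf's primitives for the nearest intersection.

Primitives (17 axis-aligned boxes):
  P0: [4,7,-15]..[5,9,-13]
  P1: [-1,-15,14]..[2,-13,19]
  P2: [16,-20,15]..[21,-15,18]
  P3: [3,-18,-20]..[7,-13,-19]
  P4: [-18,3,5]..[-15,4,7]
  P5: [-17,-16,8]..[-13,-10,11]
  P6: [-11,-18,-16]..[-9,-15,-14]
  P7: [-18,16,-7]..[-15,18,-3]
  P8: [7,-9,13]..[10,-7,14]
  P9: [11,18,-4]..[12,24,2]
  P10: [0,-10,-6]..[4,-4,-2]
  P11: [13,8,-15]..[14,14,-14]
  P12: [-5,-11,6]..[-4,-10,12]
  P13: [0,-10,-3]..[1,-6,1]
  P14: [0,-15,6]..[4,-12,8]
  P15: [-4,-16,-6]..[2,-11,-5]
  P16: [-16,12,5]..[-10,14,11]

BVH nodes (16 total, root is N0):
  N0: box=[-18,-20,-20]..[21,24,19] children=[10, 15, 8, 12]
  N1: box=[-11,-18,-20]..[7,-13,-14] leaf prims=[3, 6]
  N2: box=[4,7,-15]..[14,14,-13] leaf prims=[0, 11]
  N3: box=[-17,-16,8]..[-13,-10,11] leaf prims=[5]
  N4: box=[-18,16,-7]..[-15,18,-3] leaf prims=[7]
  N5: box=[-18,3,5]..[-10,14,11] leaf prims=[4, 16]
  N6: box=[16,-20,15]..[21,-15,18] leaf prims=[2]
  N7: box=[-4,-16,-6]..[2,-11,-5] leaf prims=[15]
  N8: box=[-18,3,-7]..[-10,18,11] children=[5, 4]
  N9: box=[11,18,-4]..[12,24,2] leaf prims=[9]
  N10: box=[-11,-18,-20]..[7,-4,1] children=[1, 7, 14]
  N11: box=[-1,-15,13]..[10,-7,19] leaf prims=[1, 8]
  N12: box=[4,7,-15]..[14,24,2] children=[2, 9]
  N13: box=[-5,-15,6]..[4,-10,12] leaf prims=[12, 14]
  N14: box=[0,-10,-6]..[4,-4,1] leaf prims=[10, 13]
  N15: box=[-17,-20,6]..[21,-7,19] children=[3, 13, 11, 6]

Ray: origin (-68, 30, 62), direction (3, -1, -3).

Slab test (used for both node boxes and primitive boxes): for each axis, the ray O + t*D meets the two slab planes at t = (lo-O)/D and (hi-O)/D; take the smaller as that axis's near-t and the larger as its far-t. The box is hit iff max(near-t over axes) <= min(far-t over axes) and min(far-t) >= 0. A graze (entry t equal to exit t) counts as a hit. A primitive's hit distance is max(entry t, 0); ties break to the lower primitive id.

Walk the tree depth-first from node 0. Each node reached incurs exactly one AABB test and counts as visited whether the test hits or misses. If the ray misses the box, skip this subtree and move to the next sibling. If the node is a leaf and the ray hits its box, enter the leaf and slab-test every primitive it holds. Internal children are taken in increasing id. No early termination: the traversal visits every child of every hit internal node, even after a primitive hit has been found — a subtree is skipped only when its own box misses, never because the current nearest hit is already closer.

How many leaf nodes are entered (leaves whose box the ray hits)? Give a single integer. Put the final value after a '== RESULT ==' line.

Trace the traversal:
N0 x:[50/3,89/3] y:[6,50] z:[43/3,82/3] -> hit [50/3,82/3], descend [8, 10, 12, 15]
  N8 x:[50/3,58/3] y:[12,27] z:[17,23] -> hit [17,58/3], descend [4, 5]
    N4 x:[50/3,53/3] y:[12,14] z:[65/3,23] -> miss, prune
    N5 x:[50/3,58/3] y:[16,27] z:[17,19] -> hit [17,19] leaf, test {P4(miss), P16@t=52/3}
  N10 x:[19,25] y:[34,48] z:[61/3,82/3] -> miss, prune
  N12 x:[24,82/3] y:[6,23] z:[20,77/3] -> miss, prune
  N15 x:[17,89/3] y:[37,50] z:[43/3,56/3] -> miss, prune

order=[0, 8, 4, 5, 10, 12, 15]  |boxes|=7  |leaves|=1  hit=P16

== RESULT ==
1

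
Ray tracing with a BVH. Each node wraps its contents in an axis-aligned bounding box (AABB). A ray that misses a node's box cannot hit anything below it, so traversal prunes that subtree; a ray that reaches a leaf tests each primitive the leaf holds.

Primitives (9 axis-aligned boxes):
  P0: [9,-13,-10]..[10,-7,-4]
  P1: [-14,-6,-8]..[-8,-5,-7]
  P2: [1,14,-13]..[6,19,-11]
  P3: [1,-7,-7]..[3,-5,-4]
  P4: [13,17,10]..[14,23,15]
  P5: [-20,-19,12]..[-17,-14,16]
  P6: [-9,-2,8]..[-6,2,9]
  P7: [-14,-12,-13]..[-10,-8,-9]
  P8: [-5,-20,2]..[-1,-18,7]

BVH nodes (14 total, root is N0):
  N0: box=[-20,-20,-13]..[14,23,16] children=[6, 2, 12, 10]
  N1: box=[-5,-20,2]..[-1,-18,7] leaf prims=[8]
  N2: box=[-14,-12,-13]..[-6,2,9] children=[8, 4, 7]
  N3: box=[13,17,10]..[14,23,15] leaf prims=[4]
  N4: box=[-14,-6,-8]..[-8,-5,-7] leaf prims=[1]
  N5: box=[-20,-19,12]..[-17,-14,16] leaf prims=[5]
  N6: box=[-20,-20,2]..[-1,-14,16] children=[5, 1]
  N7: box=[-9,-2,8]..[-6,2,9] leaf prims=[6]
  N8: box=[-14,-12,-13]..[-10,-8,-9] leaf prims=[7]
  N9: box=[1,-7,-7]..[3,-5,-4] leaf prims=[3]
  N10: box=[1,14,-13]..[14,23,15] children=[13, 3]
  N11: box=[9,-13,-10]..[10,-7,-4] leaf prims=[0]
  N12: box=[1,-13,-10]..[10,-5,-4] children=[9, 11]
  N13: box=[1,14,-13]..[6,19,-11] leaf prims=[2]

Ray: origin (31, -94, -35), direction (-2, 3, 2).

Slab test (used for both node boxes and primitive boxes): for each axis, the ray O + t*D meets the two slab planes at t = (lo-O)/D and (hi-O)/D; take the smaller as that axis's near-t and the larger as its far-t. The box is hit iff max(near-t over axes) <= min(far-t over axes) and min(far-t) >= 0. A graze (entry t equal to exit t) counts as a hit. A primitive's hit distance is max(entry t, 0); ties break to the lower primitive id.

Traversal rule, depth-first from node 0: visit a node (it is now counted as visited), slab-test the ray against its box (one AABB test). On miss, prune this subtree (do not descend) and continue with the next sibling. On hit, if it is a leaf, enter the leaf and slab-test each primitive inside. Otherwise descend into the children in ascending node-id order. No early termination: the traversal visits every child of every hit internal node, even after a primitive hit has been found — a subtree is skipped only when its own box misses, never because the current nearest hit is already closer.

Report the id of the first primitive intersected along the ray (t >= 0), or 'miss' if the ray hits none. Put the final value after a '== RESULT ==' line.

Trace the traversal:
N0 x:[17/2,51/2] y:[74/3,39] z:[11,51/2] -> hit [74/3,51/2], descend [2, 6, 10, 12]
  N2 x:[37/2,45/2] y:[82/3,32] z:[11,22] -> miss, prune
  N6 x:[16,51/2] y:[74/3,80/3] z:[37/2,51/2] -> hit [74/3,51/2], descend [1, 5]
    N1 x:[16,18] y:[74/3,76/3] z:[37/2,21] -> miss, prune
    N5 x:[24,51/2] y:[25,80/3] z:[47/2,51/2] -> hit [25,51/2] leaf, test {P5@t=25}
  N10 x:[17/2,15] y:[36,39] z:[11,25] -> miss, prune
  N12 x:[21/2,15] y:[27,89/3] z:[25/2,31/2] -> miss, prune

order=[0, 2, 6, 1, 5, 10, 12]  |boxes|=7  |leaves|=1  hit=P5

== RESULT ==
5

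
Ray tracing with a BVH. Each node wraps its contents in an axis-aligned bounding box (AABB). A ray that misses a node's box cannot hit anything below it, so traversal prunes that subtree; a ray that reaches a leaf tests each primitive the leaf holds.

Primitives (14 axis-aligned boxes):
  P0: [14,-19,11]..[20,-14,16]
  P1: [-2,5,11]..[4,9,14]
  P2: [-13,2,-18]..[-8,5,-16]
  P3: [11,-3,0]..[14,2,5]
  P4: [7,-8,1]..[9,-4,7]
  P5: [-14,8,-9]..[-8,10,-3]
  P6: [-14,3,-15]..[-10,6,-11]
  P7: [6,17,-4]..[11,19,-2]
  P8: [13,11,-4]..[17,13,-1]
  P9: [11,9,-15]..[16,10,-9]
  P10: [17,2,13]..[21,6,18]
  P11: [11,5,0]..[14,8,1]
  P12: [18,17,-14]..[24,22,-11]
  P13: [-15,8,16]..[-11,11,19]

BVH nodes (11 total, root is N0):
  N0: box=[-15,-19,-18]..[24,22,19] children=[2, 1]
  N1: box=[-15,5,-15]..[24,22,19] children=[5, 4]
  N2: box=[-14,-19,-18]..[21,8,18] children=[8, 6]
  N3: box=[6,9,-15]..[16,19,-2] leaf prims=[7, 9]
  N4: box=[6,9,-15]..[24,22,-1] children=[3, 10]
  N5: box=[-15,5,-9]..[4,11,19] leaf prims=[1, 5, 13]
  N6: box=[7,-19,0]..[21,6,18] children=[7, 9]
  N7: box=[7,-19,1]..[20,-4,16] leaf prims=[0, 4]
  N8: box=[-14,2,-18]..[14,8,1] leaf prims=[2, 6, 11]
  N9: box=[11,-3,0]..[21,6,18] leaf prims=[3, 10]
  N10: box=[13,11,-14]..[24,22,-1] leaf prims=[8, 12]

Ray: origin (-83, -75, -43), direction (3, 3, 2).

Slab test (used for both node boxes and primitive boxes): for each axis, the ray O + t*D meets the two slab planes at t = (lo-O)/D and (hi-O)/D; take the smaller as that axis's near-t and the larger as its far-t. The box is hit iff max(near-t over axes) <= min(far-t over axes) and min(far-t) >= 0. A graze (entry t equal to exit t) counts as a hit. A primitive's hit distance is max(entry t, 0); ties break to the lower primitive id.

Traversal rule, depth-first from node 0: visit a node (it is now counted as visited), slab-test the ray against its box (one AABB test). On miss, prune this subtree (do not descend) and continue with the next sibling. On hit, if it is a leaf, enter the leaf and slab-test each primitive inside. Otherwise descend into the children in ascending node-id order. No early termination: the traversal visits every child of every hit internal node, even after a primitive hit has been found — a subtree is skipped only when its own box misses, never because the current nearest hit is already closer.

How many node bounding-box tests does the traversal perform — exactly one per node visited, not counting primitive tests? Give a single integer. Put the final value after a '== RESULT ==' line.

Trace the traversal:
N0 x:[68/3,107/3] y:[56/3,97/3] z:[25/2,31] -> hit [68/3,31], descend [1, 2]
  N1 x:[68/3,107/3] y:[80/3,97/3] z:[14,31] -> hit [80/3,31], descend [4, 5]
    N4 x:[89/3,107/3] y:[28,97/3] z:[14,21] -> miss, prune
    N5 x:[68/3,29] y:[80/3,86/3] z:[17,31] -> hit [80/3,86/3] leaf, test {P1@t=27, P5(miss), P13(miss)}
  N2 x:[23,104/3] y:[56/3,83/3] z:[25/2,61/2] -> hit [23,83/3], descend [6, 8]
    N6 x:[30,104/3] y:[56/3,27] z:[43/2,61/2] -> miss, prune
    N8 x:[23,97/3] y:[77/3,83/3] z:[25/2,22] -> miss, prune

order=[0, 1, 4, 5, 2, 6, 8]  |boxes|=7  |leaves|=1  hit=P1

== RESULT ==
7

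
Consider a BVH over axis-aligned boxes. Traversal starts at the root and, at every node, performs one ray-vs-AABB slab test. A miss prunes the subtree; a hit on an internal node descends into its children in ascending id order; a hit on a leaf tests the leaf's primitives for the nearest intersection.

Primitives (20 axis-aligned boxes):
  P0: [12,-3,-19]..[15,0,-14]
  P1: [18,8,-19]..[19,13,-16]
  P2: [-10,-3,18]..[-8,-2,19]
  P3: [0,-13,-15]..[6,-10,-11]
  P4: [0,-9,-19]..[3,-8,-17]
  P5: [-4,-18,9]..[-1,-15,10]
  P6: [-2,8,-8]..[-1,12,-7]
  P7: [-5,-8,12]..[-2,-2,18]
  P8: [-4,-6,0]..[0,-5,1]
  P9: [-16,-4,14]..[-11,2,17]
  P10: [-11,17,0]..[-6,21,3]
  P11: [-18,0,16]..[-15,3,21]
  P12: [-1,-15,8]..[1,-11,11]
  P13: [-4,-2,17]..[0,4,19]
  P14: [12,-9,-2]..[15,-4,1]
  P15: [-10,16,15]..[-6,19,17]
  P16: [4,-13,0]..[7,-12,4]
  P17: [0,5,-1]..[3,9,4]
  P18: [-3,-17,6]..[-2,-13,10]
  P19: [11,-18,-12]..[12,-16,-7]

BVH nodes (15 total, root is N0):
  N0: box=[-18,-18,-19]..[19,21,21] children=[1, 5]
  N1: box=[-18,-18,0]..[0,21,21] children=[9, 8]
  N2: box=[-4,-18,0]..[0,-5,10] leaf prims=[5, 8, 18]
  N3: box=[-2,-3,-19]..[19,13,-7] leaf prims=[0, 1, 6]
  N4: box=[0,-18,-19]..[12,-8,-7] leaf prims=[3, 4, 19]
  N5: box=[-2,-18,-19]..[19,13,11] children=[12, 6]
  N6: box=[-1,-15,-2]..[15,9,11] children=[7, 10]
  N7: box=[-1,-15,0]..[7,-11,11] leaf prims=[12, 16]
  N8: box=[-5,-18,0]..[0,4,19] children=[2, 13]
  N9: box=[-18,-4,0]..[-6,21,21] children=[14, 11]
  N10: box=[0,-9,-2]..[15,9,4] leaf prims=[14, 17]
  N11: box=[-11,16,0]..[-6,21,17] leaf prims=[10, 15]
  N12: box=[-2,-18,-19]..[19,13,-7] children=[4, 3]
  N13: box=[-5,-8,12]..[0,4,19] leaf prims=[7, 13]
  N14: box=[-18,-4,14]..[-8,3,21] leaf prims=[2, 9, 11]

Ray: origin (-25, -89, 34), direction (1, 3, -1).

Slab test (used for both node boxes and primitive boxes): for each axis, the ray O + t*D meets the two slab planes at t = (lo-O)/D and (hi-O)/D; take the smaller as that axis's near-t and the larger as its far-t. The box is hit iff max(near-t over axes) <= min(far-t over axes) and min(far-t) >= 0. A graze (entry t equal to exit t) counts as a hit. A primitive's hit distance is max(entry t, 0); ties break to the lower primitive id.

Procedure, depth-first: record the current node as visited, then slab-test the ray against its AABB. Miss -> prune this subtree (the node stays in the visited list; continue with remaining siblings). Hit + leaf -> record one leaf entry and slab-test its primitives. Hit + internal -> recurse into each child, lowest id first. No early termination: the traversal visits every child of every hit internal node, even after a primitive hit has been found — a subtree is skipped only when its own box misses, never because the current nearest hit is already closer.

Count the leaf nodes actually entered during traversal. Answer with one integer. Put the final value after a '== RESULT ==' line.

Trace the traversal:
N0 x:[7,44] y:[71/3,110/3] z:[13,53] -> hit [71/3,110/3], descend [1, 5]
  N1 x:[7,25] y:[71/3,110/3] z:[13,34] -> hit [71/3,25], descend [8, 9]
    N8 x:[20,25] y:[71/3,31] z:[15,34] -> hit [71/3,25], descend [2, 13]
      N2 x:[21,25] y:[71/3,28] z:[24,34] -> hit [24,25] leaf, test {P5@t=24, P8(miss), P18(miss)}
      N13 x:[20,25] y:[27,31] z:[15,22] -> miss, prune
    N9 x:[7,19] y:[85/3,110/3] z:[13,34] -> miss, prune
  N5 x:[23,44] y:[71/3,34] z:[23,53] -> hit [71/3,34], descend [6, 12]
    N6 x:[24,40] y:[74/3,98/3] z:[23,36] -> hit [74/3,98/3], descend [7, 10]
      N7 x:[24,32] y:[74/3,26] z:[23,34] -> hit [74/3,26] leaf, test {P12@t=74/3, P16(miss)}
      N10 x:[25,40] y:[80/3,98/3] z:[30,36] -> hit [30,98/3] leaf, test {P14(miss), P17(miss)}
    N12 x:[23,44] y:[71/3,34] z:[41,53] -> miss, prune

Summary -> nodes [0, 1, 8, 2, 13, 9, 5, 6, 7, 10, 12]; box-tests=11; leaf-entries=3; first=P5

== RESULT ==
3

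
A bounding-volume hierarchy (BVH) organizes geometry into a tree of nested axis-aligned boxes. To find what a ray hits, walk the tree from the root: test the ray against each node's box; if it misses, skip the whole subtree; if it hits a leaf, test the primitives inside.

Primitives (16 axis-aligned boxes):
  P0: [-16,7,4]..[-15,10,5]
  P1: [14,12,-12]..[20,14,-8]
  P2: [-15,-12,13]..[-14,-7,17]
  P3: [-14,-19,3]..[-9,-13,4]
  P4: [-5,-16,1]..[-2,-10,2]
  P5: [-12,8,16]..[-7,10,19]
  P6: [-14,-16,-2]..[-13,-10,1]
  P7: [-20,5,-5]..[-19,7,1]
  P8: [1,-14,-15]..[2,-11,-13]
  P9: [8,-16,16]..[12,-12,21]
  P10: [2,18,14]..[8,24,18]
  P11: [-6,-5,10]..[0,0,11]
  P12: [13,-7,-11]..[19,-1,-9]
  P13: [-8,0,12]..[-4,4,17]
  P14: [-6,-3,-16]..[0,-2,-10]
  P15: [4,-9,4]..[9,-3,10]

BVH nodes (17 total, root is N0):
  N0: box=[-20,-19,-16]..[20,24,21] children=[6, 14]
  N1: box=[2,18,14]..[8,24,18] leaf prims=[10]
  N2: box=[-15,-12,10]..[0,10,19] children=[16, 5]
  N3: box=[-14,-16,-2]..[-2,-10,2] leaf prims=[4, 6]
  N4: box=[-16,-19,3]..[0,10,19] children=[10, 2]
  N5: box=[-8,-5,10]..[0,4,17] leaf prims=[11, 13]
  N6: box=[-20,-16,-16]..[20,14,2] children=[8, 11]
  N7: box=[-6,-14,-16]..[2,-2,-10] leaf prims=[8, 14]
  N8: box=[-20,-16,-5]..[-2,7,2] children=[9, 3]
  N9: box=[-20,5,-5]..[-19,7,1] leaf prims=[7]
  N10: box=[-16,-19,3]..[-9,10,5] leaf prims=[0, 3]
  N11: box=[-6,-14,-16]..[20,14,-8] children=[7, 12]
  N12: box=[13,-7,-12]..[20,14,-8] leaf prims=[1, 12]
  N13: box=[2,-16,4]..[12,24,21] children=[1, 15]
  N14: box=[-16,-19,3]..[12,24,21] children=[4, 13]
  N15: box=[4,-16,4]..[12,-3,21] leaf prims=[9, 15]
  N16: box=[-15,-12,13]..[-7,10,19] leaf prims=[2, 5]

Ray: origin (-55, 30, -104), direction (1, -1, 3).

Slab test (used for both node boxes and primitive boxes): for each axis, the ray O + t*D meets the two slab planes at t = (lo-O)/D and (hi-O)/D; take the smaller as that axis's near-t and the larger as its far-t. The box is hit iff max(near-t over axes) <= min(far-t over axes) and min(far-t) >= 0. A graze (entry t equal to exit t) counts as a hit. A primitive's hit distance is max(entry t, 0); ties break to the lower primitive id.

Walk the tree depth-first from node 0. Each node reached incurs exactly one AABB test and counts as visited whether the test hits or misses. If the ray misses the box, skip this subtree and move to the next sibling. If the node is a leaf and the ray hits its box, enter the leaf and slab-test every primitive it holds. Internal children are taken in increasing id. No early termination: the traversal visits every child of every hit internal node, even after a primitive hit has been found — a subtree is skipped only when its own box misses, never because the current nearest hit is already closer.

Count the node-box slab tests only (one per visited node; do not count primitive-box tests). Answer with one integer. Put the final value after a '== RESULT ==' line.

Traverse from the root:
N0 x:[35,75] y:[6,49] z:[88/3,125/3] -> hit [35,125/3], descend [6, 14]
  N6 x:[35,75] y:[16,46] z:[88/3,106/3] -> hit [35,106/3], descend [8, 11]
    N8 x:[35,53] y:[23,46] z:[33,106/3] -> hit [35,106/3], descend [3, 9]
      N3 x:[41,53] y:[40,46] z:[34,106/3] -> miss, prune
      N9 x:[35,36] y:[23,25] z:[33,35] -> miss, prune
    N11 x:[49,75] y:[16,44] z:[88/3,32] -> miss, prune
  N14 x:[39,67] y:[6,49] z:[107/3,125/3] -> hit [39,125/3], descend [4, 13]
    N4 x:[39,55] y:[20,49] z:[107/3,41] -> hit [39,41], descend [2, 10]
      N2 x:[40,55] y:[20,42] z:[38,41] -> hit [40,41], descend [5, 16]
        N5 x:[47,55] y:[26,35] z:[38,121/3] -> miss, prune
        N16 x:[40,48] y:[20,42] z:[39,41] -> hit [40,41] leaf, test {P2@t=40, P5(miss)}
      N10 x:[39,46] y:[20,49] z:[107/3,109/3] -> miss, prune
    N13 x:[57,67] y:[6,46] z:[36,125/3] -> miss, prune

Summary -> nodes [0, 6, 8, 3, 9, 11, 14, 4, 2, 5, 16, 10, 13]; box-tests=13; leaf-entries=1; first=P2

== RESULT ==
13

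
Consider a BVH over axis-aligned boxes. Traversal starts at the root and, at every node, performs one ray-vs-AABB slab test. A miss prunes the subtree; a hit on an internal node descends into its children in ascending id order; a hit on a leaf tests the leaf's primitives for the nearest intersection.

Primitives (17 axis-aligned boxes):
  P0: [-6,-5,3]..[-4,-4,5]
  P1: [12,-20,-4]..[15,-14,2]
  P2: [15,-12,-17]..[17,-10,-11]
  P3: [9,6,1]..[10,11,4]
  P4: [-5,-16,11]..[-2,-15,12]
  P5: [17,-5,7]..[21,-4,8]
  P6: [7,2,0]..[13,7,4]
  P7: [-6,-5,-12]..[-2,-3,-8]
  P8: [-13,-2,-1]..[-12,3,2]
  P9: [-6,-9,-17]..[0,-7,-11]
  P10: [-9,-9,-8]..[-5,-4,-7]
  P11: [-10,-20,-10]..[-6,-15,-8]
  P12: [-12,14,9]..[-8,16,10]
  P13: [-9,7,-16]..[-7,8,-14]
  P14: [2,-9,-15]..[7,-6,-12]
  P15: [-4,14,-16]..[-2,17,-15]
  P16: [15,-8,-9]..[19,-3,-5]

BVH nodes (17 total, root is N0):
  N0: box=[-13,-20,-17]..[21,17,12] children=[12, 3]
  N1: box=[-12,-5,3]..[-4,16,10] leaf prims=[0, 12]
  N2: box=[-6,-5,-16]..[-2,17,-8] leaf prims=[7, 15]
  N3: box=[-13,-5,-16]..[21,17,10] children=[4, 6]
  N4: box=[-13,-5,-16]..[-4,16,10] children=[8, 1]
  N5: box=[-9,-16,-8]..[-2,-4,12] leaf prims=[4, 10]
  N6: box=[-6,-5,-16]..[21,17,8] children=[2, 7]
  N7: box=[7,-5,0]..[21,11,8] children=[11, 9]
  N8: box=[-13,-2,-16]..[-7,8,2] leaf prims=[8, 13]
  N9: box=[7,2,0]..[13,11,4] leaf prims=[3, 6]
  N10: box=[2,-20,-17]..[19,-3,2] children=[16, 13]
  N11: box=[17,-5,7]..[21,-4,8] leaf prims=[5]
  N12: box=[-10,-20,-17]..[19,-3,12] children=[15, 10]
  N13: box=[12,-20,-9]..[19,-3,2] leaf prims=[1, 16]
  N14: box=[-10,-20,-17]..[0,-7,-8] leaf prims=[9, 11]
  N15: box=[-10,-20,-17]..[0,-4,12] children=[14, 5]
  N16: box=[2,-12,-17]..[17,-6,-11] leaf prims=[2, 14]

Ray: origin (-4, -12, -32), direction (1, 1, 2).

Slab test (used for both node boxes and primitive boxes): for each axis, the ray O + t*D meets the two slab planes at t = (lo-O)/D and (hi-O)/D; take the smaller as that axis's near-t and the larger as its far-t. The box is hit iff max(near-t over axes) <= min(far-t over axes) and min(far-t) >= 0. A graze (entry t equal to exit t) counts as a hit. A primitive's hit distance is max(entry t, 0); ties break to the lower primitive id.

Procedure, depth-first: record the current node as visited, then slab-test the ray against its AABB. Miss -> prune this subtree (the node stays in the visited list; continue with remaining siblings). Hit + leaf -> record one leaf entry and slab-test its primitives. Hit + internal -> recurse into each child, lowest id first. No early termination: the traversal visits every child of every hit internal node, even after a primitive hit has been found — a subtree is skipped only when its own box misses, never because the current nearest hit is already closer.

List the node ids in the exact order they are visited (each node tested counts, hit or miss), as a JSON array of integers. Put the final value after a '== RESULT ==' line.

Traverse from the root:
N0 x:[-9,25] y:[-8,29] z:[15/2,22] -> hit [15/2,22], descend [3, 12]
  N3 x:[-9,25] y:[7,29] z:[8,21] -> hit [8,21], descend [4, 6]
    N4 x:[-9,0] y:[7,28] z:[8,21] -> miss, prune
    N6 x:[-2,25] y:[7,29] z:[8,20] -> hit [8,20], descend [2, 7]
      N2 x:[-2,2] y:[7,29] z:[8,12] -> miss, prune
      N7 x:[11,25] y:[7,23] z:[16,20] -> hit [16,20], descend [9, 11]
        N9 x:[11,17] y:[14,23] z:[16,18] -> hit [16,17] leaf, test {P3(miss), P6@t=16}
        N11 x:[21,25] y:[7,8] z:[39/2,20] -> miss, prune
  N12 x:[-6,23] y:[-8,9] z:[15/2,22] -> hit [15/2,9], descend [10, 15]
    N10 x:[6,23] y:[-8,9] z:[15/2,17] -> hit [15/2,9], descend [13, 16]
      N13 x:[16,23] y:[-8,9] z:[23/2,17] -> miss, prune
      N16 x:[6,21] y:[0,6] z:[15/2,21/2] -> miss, prune
    N15 x:[-6,4] y:[-8,8] z:[15/2,22] -> miss, prune

Summary -> nodes [0, 3, 4, 6, 2, 7, 9, 11, 12, 10, 13, 16, 15]; box-tests=13; leaf-entries=1; first=P6

== RESULT ==
[0, 3, 4, 6, 2, 7, 9, 11, 12, 10, 13, 16, 15]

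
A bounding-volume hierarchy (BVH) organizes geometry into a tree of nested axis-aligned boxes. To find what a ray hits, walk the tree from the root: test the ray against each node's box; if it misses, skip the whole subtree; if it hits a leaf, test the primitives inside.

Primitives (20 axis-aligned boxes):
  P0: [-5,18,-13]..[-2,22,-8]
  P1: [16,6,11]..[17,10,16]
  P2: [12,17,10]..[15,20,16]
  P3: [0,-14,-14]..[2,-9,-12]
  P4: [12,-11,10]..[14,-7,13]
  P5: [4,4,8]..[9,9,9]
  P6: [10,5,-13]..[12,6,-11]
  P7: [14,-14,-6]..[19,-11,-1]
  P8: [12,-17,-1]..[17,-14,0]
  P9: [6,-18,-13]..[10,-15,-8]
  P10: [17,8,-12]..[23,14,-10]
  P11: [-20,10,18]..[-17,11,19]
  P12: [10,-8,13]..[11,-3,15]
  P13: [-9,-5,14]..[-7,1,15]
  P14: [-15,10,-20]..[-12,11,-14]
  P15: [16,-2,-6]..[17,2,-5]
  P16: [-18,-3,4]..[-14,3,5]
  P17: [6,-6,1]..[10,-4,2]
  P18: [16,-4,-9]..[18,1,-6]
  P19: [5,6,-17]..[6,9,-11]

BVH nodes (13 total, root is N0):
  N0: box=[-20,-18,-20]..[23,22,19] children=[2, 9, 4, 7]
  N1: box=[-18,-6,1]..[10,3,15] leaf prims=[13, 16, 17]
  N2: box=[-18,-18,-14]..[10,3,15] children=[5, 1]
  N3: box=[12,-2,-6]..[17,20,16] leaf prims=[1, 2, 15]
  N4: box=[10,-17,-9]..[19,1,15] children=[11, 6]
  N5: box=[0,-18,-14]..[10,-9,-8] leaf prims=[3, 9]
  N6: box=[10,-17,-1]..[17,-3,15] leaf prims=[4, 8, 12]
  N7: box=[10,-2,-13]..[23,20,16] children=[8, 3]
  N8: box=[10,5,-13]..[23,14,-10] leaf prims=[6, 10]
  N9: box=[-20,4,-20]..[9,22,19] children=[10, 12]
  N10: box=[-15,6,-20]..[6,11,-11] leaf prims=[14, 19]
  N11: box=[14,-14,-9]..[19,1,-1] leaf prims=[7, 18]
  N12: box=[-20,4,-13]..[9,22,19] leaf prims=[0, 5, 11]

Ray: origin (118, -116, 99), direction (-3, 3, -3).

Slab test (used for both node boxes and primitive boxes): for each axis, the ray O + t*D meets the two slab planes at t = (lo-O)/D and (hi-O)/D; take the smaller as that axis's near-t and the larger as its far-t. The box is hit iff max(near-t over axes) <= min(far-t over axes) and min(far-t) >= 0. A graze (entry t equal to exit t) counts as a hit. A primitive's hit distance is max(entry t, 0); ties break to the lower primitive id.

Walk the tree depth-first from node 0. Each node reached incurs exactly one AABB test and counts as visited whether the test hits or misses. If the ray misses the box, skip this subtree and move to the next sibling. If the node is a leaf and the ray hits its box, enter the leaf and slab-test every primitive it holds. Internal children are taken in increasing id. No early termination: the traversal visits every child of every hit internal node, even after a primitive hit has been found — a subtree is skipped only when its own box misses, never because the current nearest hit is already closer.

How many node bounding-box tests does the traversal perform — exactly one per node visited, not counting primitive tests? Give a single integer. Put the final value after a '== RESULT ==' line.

Walk:
N0 x:[95/3,46] y:[98/3,46] z:[80/3,119/3] -> hit [98/3,119/3], descend [2, 4, 7, 9]
  N2 x:[36,136/3] y:[98/3,119/3] z:[28,113/3] -> hit [36,113/3], descend [1, 5]
    N1 x:[36,136/3] y:[110/3,119/3] z:[28,98/3] -> miss, prune
    N5 x:[36,118/3] y:[98/3,107/3] z:[107/3,113/3] -> miss, prune
  N4 x:[33,36] y:[33,39] z:[28,36] -> hit [33,36], descend [6, 11]
    N6 x:[101/3,36] y:[33,113/3] z:[28,100/3] -> miss, prune
    N11 x:[33,104/3] y:[34,39] z:[100/3,36] -> hit [34,104/3] leaf, test {P7@t=34, P18(miss)}
  N7 x:[95/3,36] y:[38,136/3] z:[83/3,112/3] -> miss, prune
  N9 x:[109/3,46] y:[40,46] z:[80/3,119/3] -> miss, prune

order=[0, 2, 1, 5, 4, 6, 11, 7, 9]  |boxes|=9  |leaves|=1  hit=P7

== RESULT ==
9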